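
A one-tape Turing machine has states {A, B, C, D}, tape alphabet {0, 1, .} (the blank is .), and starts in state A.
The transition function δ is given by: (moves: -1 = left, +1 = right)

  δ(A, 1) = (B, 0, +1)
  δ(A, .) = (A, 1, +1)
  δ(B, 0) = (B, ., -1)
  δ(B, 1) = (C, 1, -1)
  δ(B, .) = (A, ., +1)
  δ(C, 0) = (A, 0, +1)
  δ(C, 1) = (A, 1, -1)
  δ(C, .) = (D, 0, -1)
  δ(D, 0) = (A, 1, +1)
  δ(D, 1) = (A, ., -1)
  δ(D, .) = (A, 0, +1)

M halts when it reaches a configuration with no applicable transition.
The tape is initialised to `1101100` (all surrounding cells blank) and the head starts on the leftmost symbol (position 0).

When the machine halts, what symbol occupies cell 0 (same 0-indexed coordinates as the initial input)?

0

A | .[1]101100   read 1 → write 0, move +1, go to B
B | .0[1]01100   read 1 → write 1, move -1, go to C
C | .[0]101100   read 0 → write 0, move +1, go to A
A | .0[1]01100   read 1 → write 0, move +1, go to B
B | .00[0]1100   read 0 → write ., move -1, go to B
B | .0[0].1100   read 0 → write ., move -1, go to B
B | .[0]..1100   read 0 → write ., move -1, go to B
B | [.]...1100   read . → write ., move +1, go to A
A | .[.]..1100   read . → write 1, move +1, go to A
A | .1[.].1100   read . → write 1, move +1, go to A
A | .11[.]1100   read . → write 1, move +1, go to A
A | .111[1]100   read 1 → write 0, move +1, go to B
B | .1110[1]00   read 1 → write 1, move -1, go to C
C | .111[0]100   read 0 → write 0, move +1, go to A
A | .1110[1]00   read 1 → write 0, move +1, go to B
B | .11100[0]0   read 0 → write ., move -1, go to B
B | .1110[0].0   read 0 → write ., move -1, go to B
B | .111[0]..0   read 0 → write ., move -1, go to B
B | .11[1]...0   read 1 → write 1, move -1, go to C
C | .1[1]1...0   read 1 → write 1, move -1, go to A
A | .[1]11...0   read 1 → write 0, move +1, go to B
B | .0[1]1...0   read 1 → write 1, move -1, go to C
C | .[0]11...0   read 0 → write 0, move +1, go to A
A | .0[1]1...0   read 1 → write 0, move +1, go to B
B | .00[1]...0   read 1 → write 1, move -1, go to C
C | .0[0]1...0   read 0 → write 0, move +1, go to A
A | .00[1]...0   read 1 → write 0, move +1, go to B
B | .000[.]..0   read . → write ., move +1, go to A
A | .000.[.].0   read . → write 1, move +1, go to A
A | .000.1[.]0   read . → write 1, move +1, go to A
A | .000.11[0]
Cell 0 holds 0 when M halts.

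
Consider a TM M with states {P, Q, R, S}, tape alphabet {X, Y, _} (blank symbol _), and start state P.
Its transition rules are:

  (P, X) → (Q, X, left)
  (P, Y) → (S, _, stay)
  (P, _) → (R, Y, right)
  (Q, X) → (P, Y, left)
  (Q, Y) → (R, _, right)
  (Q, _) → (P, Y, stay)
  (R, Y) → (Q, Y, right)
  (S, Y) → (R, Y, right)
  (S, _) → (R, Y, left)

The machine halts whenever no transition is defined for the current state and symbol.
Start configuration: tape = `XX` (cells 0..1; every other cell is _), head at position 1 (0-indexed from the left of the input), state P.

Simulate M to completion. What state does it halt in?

P | _X[X]__   read X → write X, move left, go to Q
Q | _[X]X__   read X → write Y, move left, go to P
P | [_]YX__   read _ → write Y, move right, go to R
R | Y[Y]X__   read Y → write Y, move right, go to Q
Q | YY[X]__   read X → write Y, move left, go to P
P | Y[Y]Y__   read Y → write _, move stay, go to S
S | Y[_]Y__   read _ → write Y, move left, go to R
R | [Y]YY__   read Y → write Y, move right, go to Q
Q | Y[Y]Y__   read Y → write _, move right, go to R
R | Y_[Y]__   read Y → write Y, move right, go to Q
Q | Y_Y[_]_   read _ → write Y, move stay, go to P
P | Y_Y[Y]_   read Y → write _, move stay, go to S
S | Y_Y[_]_   read _ → write Y, move left, go to R
R | Y_[Y]Y_   read Y → write Y, move right, go to Q
Q | Y_Y[Y]_   read Y → write _, move right, go to R
R | Y_Y_[_]
No transition is defined for (R, _); M halts in state R.

R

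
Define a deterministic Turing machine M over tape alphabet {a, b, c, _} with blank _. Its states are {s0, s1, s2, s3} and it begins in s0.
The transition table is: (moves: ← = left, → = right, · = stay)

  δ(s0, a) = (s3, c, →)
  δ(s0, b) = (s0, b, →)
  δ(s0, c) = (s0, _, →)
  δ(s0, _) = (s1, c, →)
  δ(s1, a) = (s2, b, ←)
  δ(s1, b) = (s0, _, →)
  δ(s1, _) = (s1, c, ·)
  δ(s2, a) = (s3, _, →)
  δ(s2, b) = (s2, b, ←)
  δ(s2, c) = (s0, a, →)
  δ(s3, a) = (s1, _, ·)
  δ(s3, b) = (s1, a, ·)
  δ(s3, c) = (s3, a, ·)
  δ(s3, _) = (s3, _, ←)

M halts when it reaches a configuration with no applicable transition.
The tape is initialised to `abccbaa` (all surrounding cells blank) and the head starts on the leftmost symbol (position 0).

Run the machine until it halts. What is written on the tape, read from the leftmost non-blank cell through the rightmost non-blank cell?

state=s0 head=0 tape=[a]bccbaa   (s0,a)→(s3,c,→)
state=s3 head=1 tape=c[b]ccbaa   (s3,b)→(s1,a,·)
state=s1 head=1 tape=c[a]ccbaa   (s1,a)→(s2,b,←)
state=s2 head=0 tape=[c]bccbaa   (s2,c)→(s0,a,→)
state=s0 head=1 tape=a[b]ccbaa   (s0,b)→(s0,b,→)
state=s0 head=2 tape=ab[c]cbaa   (s0,c)→(s0,_,→)
state=s0 head=3 tape=ab_[c]baa   (s0,c)→(s0,_,→)
state=s0 head=4 tape=ab__[b]aa   (s0,b)→(s0,b,→)
state=s0 head=5 tape=ab__b[a]a   (s0,a)→(s3,c,→)
state=s3 head=6 tape=ab__bc[a]   (s3,a)→(s1,_,·)
state=s1 head=6 tape=ab__bc[_]   (s1,_)→(s1,c,·)
state=s1 head=6 tape=ab__bc[c]
The non-blank tape span at halt is ab__bcc.

ab__bcc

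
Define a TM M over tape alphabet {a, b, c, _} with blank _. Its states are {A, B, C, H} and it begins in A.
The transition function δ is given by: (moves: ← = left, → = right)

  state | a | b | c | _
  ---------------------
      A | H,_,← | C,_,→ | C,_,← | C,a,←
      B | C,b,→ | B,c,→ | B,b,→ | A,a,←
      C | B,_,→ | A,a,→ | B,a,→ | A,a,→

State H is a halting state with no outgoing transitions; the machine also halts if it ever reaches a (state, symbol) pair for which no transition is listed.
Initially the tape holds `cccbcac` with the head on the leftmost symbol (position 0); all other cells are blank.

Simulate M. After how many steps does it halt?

A | _[c]ccbcac_   read c → write _, move ←, go to C
C | [_]_ccbcac_   read _ → write a, move →, go to A
A | a[_]ccbcac_   read _ → write a, move ←, go to C
C | [a]accbcac_   read a → write _, move →, go to B
B | _[a]ccbcac_   read a → write b, move →, go to C
C | _b[c]cbcac_   read c → write a, move →, go to B
B | _ba[c]bcac_   read c → write b, move →, go to B
B | _bab[b]cac_   read b → write c, move →, go to B
B | _babc[c]ac_   read c → write b, move →, go to B
B | _babcb[a]c_   read a → write b, move →, go to C
C | _babcbb[c]_   read c → write a, move →, go to B
B | _babcbba[_]   read _ → write a, move ←, go to A
A | _babcbb[a]a   read a → write _, move ←, go to H
H | _babcb[b]_a
M halts after 13 transitions.

13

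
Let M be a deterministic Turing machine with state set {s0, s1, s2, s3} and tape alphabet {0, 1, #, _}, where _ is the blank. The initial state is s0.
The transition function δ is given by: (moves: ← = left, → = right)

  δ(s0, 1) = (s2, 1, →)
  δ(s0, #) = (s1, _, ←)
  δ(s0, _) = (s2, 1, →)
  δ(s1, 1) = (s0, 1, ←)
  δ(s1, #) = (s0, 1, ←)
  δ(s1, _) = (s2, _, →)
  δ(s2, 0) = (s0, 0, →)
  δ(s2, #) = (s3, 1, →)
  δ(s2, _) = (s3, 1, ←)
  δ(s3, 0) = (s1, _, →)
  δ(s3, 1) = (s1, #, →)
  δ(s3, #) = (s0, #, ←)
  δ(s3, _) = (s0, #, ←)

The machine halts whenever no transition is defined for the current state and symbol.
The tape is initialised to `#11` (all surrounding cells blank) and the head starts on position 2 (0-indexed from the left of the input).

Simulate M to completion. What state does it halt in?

s0 | __#1[1]_   read 1 → write 1, move →, go to s2
s2 | __#11[_]   read _ → write 1, move ←, go to s3
s3 | __#1[1]1   read 1 → write #, move →, go to s1
s1 | __#1#[1]   read 1 → write 1, move ←, go to s0
s0 | __#1[#]1   read # → write _, move ←, go to s1
s1 | __#[1]_1   read 1 → write 1, move ←, go to s0
s0 | __[#]1_1   read # → write _, move ←, go to s1
s1 | _[_]_1_1   read _ → write _, move →, go to s2
s2 | __[_]1_1   read _ → write 1, move ←, go to s3
s3 | _[_]11_1   read _ → write #, move ←, go to s0
s0 | [_]#11_1   read _ → write 1, move →, go to s2
s2 | 1[#]11_1   read # → write 1, move →, go to s3
s3 | 11[1]1_1   read 1 → write #, move →, go to s1
s1 | 11#[1]_1   read 1 → write 1, move ←, go to s0
s0 | 11[#]1_1   read # → write _, move ←, go to s1
s1 | 1[1]_1_1   read 1 → write 1, move ←, go to s0
s0 | [1]1_1_1   read 1 → write 1, move →, go to s2
s2 | 1[1]_1_1
No transition is defined for (s2, 1); M halts in state s2.

s2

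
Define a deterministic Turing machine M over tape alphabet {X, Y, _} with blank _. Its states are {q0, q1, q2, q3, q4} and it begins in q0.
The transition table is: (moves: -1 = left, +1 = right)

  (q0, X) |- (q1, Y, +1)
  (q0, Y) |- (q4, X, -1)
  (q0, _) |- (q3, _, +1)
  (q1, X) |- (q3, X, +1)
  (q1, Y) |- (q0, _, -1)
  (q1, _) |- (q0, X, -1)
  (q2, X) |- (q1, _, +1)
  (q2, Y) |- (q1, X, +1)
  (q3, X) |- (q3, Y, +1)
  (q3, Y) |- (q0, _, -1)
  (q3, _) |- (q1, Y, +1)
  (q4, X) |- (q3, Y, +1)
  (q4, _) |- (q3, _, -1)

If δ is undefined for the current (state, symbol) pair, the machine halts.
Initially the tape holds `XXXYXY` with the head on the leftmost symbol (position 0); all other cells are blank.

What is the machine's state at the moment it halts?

q4

q0 | [X]XXYXY   read X → write Y, move +1, go to q1
q1 | Y[X]XYXY   read X → write X, move +1, go to q3
q3 | YX[X]YXY   read X → write Y, move +1, go to q3
q3 | YXY[Y]XY   read Y → write _, move -1, go to q0
q0 | YX[Y]_XY   read Y → write X, move -1, go to q4
q4 | Y[X]X_XY   read X → write Y, move +1, go to q3
q3 | YY[X]_XY   read X → write Y, move +1, go to q3
q3 | YYY[_]XY   read _ → write Y, move +1, go to q1
q1 | YYYY[X]Y   read X → write X, move +1, go to q3
q3 | YYYYX[Y]   read Y → write _, move -1, go to q0
q0 | YYYY[X]_   read X → write Y, move +1, go to q1
q1 | YYYYY[_]   read _ → write X, move -1, go to q0
q0 | YYYY[Y]X   read Y → write X, move -1, go to q4
q4 | YYY[Y]XX
No transition is defined for (q4, Y); M halts in state q4.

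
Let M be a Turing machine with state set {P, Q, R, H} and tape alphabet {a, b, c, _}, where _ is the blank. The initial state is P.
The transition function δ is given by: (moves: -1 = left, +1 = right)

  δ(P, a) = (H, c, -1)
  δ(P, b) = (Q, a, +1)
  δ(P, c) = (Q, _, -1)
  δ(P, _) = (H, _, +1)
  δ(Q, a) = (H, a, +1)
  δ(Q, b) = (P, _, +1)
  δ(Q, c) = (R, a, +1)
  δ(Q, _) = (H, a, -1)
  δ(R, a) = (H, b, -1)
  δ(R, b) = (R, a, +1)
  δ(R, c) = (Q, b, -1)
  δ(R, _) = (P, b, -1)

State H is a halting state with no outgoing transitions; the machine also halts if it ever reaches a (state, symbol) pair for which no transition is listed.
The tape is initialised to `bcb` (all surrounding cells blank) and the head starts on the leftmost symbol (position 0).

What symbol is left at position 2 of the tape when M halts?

c

P | [b]cb_   read b → write a, move +1, go to Q
Q | a[c]b_   read c → write a, move +1, go to R
R | aa[b]_   read b → write a, move +1, go to R
R | aaa[_]   read _ → write b, move -1, go to P
P | aa[a]b   read a → write c, move -1, go to H
H | a[a]cb
Cell 2 holds c when M halts.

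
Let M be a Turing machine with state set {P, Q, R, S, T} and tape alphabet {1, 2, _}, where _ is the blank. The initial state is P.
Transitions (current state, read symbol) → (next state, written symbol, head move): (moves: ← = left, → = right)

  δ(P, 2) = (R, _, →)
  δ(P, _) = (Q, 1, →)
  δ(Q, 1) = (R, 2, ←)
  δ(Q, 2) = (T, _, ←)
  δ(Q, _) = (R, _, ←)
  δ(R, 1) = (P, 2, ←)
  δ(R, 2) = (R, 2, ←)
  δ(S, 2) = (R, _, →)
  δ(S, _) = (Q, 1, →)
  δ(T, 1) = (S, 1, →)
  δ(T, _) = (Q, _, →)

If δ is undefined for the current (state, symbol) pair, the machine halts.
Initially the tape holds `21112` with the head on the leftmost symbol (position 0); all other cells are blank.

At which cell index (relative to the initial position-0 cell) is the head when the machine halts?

0

state=P head=0 tape=[2]1112   (P,2)→(R,_,→)
state=R head=1 tape=_[1]112   (R,1)→(P,2,←)
state=P head=0 tape=[_]2112   (P,_)→(Q,1,→)
state=Q head=1 tape=1[2]112   (Q,2)→(T,_,←)
state=T head=0 tape=[1]_112   (T,1)→(S,1,→)
state=S head=1 tape=1[_]112   (S,_)→(Q,1,→)
state=Q head=2 tape=11[1]12   (Q,1)→(R,2,←)
state=R head=1 tape=1[1]212   (R,1)→(P,2,←)
state=P head=0 tape=[1]2212
At halt the head is at cell 0.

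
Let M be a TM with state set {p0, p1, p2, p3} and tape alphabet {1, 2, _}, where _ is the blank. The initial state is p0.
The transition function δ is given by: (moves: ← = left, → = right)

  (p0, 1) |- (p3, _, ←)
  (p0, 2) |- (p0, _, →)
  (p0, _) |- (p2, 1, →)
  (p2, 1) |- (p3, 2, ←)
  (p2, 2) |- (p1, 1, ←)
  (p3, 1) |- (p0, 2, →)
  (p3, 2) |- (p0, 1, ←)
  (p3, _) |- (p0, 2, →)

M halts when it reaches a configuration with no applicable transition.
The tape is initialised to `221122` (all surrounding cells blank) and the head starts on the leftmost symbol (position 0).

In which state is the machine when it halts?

p0 | [2]21122__   read 2 → write _, move →, go to p0
p0 | _[2]1122__   read 2 → write _, move →, go to p0
p0 | __[1]122__   read 1 → write _, move ←, go to p3
p3 | _[_]_122__   read _ → write 2, move →, go to p0
p0 | _2[_]122__   read _ → write 1, move →, go to p2
p2 | _21[1]22__   read 1 → write 2, move ←, go to p3
p3 | _2[1]222__   read 1 → write 2, move →, go to p0
p0 | _22[2]22__   read 2 → write _, move →, go to p0
p0 | _22_[2]2__   read 2 → write _, move →, go to p0
p0 | _22__[2]__   read 2 → write _, move →, go to p0
p0 | _22___[_]_   read _ → write 1, move →, go to p2
p2 | _22___1[_]
No transition is defined for (p2, _); M halts in state p2.

p2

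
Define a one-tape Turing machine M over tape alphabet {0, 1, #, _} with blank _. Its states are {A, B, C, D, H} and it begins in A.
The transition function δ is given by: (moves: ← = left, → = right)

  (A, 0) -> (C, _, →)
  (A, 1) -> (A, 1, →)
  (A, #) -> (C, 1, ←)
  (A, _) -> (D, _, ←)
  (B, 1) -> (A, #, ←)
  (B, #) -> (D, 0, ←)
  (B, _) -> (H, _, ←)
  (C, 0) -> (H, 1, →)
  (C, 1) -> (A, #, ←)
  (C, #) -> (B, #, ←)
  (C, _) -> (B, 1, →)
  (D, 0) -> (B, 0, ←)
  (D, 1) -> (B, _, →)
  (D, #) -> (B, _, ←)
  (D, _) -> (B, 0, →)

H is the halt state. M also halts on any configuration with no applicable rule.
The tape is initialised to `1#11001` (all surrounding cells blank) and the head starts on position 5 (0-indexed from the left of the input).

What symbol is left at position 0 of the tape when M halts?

#

A | __1#110[0]1   read 0 → write _, move →, go to C
C | __1#110_[1]   read 1 → write #, move ←, go to A
A | __1#110[_]#   read _ → write _, move ←, go to D
D | __1#11[0]_#   read 0 → write 0, move ←, go to B
B | __1#1[1]0_#   read 1 → write #, move ←, go to A
A | __1#[1]#0_#   read 1 → write 1, move →, go to A
A | __1#1[#]0_#   read # → write 1, move ←, go to C
C | __1#[1]10_#   read 1 → write #, move ←, go to A
A | __1[#]#10_#   read # → write 1, move ←, go to C
C | __[1]1#10_#   read 1 → write #, move ←, go to A
A | _[_]#1#10_#   read _ → write _, move ←, go to D
D | [_]_#1#10_#   read _ → write 0, move →, go to B
B | 0[_]#1#10_#   read _ → write _, move ←, go to H
H | [0]_#1#10_#
Cell 0 holds # when M halts.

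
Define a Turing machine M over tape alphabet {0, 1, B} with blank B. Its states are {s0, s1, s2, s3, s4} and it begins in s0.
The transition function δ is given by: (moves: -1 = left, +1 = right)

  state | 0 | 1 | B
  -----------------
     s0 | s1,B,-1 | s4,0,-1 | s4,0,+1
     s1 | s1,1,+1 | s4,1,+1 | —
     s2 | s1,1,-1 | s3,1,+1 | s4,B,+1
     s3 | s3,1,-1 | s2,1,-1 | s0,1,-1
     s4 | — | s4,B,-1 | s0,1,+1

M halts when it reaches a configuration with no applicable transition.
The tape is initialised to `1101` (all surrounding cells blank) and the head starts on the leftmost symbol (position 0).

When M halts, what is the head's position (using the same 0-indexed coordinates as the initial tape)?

s0 | BB[1]101   read 1 → write 0, move -1, go to s4
s4 | B[B]0101   read B → write 1, move +1, go to s0
s0 | B1[0]101   read 0 → write B, move -1, go to s1
s1 | B[1]B101   read 1 → write 1, move +1, go to s4
s4 | B1[B]101   read B → write 1, move +1, go to s0
s0 | B11[1]01   read 1 → write 0, move -1, go to s4
s4 | B1[1]001   read 1 → write B, move -1, go to s4
s4 | B[1]B001   read 1 → write B, move -1, go to s4
s4 | [B]BB001   read B → write 1, move +1, go to s0
s0 | 1[B]B001   read B → write 0, move +1, go to s4
s4 | 10[B]001   read B → write 1, move +1, go to s0
s0 | 101[0]01   read 0 → write B, move -1, go to s1
s1 | 10[1]B01   read 1 → write 1, move +1, go to s4
s4 | 101[B]01   read B → write 1, move +1, go to s0
s0 | 1011[0]1   read 0 → write B, move -1, go to s1
s1 | 101[1]B1   read 1 → write 1, move +1, go to s4
s4 | 1011[B]1   read B → write 1, move +1, go to s0
s0 | 10111[1]   read 1 → write 0, move -1, go to s4
s4 | 1011[1]0   read 1 → write B, move -1, go to s4
s4 | 101[1]B0   read 1 → write B, move -1, go to s4
s4 | 10[1]BB0   read 1 → write B, move -1, go to s4
s4 | 1[0]BBB0
At halt the head is at cell -1.

-1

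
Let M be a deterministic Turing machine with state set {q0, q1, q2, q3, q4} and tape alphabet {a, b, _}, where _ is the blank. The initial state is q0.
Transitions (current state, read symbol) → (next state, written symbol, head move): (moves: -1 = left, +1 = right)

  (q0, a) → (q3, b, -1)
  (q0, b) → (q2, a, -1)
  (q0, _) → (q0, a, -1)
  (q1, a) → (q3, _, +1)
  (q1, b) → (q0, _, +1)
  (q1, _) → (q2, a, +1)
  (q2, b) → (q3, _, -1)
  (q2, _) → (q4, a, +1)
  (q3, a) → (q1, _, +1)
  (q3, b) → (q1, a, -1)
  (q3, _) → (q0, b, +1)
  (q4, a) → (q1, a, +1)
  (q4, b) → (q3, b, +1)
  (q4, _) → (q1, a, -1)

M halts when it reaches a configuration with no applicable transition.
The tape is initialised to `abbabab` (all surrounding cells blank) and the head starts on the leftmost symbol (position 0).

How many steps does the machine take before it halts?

18

q0 | ___[a]bbabab   read a → write b, move -1, go to q3
q3 | __[_]bbbabab   read _ → write b, move +1, go to q0
q0 | __b[b]bbabab   read b → write a, move -1, go to q2
q2 | __[b]abbabab   read b → write _, move -1, go to q3
q3 | _[_]_abbabab   read _ → write b, move +1, go to q0
q0 | _b[_]abbabab   read _ → write a, move -1, go to q0
q0 | _[b]aabbabab   read b → write a, move -1, go to q2
q2 | [_]aaabbabab   read _ → write a, move +1, go to q4
q4 | a[a]aabbabab   read a → write a, move +1, go to q1
q1 | aa[a]abbabab   read a → write _, move +1, go to q3
q3 | aa_[a]bbabab   read a → write _, move +1, go to q1
q1 | aa__[b]babab   read b → write _, move +1, go to q0
q0 | aa___[b]abab   read b → write a, move -1, go to q2
q2 | aa__[_]aabab   read _ → write a, move +1, go to q4
q4 | aa__a[a]abab   read a → write a, move +1, go to q1
q1 | aa__aa[a]bab   read a → write _, move +1, go to q3
q3 | aa__aa_[b]ab   read b → write a, move -1, go to q1
q1 | aa__aa[_]aab   read _ → write a, move +1, go to q2
q2 | aa__aaa[a]ab
M halts after 18 transitions.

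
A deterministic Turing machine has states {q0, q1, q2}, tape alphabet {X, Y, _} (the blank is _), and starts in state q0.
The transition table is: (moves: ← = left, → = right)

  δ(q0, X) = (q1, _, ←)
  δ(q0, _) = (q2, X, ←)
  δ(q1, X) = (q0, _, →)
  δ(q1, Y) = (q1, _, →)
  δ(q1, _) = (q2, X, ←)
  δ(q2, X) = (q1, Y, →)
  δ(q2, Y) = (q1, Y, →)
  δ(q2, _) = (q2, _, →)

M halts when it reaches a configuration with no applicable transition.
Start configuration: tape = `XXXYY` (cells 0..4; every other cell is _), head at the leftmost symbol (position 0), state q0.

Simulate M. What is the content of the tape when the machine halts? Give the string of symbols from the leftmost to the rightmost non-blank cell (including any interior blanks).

Y_Y_YY

state=q0 head=0 tape=__[X]XXYY   (q0,X)→(q1,_,←)
state=q1 head=-1 tape=_[_]_XXYY   (q1,_)→(q2,X,←)
state=q2 head=-2 tape=[_]X_XXYY   (q2,_)→(q2,_,→)
state=q2 head=-1 tape=_[X]_XXYY   (q2,X)→(q1,Y,→)
state=q1 head=0 tape=_Y[_]XXYY   (q1,_)→(q2,X,←)
state=q2 head=-1 tape=_[Y]XXXYY   (q2,Y)→(q1,Y,→)
state=q1 head=0 tape=_Y[X]XXYY   (q1,X)→(q0,_,→)
state=q0 head=1 tape=_Y_[X]XYY   (q0,X)→(q1,_,←)
state=q1 head=0 tape=_Y[_]_XYY   (q1,_)→(q2,X,←)
state=q2 head=-1 tape=_[Y]X_XYY   (q2,Y)→(q1,Y,→)
state=q1 head=0 tape=_Y[X]_XYY   (q1,X)→(q0,_,→)
state=q0 head=1 tape=_Y_[_]XYY   (q0,_)→(q2,X,←)
state=q2 head=0 tape=_Y[_]XXYY   (q2,_)→(q2,_,→)
state=q2 head=1 tape=_Y_[X]XYY   (q2,X)→(q1,Y,→)
state=q1 head=2 tape=_Y_Y[X]YY   (q1,X)→(q0,_,→)
state=q0 head=3 tape=_Y_Y_[Y]Y
The non-blank tape span at halt is Y_Y_YY.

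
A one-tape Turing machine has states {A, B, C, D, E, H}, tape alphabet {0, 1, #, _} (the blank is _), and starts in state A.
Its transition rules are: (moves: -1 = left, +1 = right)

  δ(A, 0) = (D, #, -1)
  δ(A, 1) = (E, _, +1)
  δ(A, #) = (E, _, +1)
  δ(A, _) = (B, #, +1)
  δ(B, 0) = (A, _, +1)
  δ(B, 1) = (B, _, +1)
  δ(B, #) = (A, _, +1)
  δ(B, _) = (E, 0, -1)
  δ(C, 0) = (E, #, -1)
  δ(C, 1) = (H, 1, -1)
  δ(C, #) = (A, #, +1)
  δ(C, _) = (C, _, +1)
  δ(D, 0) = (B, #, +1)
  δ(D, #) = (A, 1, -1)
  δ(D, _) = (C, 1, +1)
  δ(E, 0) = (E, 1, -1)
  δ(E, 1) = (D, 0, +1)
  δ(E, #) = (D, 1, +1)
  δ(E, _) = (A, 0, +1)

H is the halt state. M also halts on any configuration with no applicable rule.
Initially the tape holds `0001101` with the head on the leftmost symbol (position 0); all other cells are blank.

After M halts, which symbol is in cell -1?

1

A | _[0]001101   read 0 → write #, move -1, go to D
D | [_]#001101   read _ → write 1, move +1, go to C
C | 1[#]001101   read # → write #, move +1, go to A
A | 1#[0]01101   read 0 → write #, move -1, go to D
D | 1[#]#01101   read # → write 1, move -1, go to A
A | [1]1#01101   read 1 → write _, move +1, go to E
E | _[1]#01101   read 1 → write 0, move +1, go to D
D | _0[#]01101   read # → write 1, move -1, go to A
A | _[0]101101   read 0 → write #, move -1, go to D
D | [_]#101101   read _ → write 1, move +1, go to C
C | 1[#]101101   read # → write #, move +1, go to A
A | 1#[1]01101   read 1 → write _, move +1, go to E
E | 1#_[0]1101   read 0 → write 1, move -1, go to E
E | 1#[_]11101   read _ → write 0, move +1, go to A
A | 1#0[1]1101   read 1 → write _, move +1, go to E
E | 1#0_[1]101   read 1 → write 0, move +1, go to D
D | 1#0_0[1]01
Cell -1 holds 1 when M halts.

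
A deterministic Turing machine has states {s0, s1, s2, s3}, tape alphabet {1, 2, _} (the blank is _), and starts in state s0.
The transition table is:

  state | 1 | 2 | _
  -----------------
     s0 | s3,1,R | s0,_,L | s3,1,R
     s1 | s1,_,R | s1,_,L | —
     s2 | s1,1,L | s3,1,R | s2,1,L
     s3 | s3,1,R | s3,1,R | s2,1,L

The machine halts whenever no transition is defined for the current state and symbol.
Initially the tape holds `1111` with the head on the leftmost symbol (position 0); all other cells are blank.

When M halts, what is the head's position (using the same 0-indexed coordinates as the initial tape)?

5

state=s0 head=0 tape=[1]111__   (s0,1)→(s3,1,R)
state=s3 head=1 tape=1[1]11__   (s3,1)→(s3,1,R)
state=s3 head=2 tape=11[1]1__   (s3,1)→(s3,1,R)
state=s3 head=3 tape=111[1]__   (s3,1)→(s3,1,R)
state=s3 head=4 tape=1111[_]_   (s3,_)→(s2,1,L)
state=s2 head=3 tape=111[1]1_   (s2,1)→(s1,1,L)
state=s1 head=2 tape=11[1]11_   (s1,1)→(s1,_,R)
state=s1 head=3 tape=11_[1]1_   (s1,1)→(s1,_,R)
state=s1 head=4 tape=11__[1]_   (s1,1)→(s1,_,R)
state=s1 head=5 tape=11___[_]
At halt the head is at cell 5.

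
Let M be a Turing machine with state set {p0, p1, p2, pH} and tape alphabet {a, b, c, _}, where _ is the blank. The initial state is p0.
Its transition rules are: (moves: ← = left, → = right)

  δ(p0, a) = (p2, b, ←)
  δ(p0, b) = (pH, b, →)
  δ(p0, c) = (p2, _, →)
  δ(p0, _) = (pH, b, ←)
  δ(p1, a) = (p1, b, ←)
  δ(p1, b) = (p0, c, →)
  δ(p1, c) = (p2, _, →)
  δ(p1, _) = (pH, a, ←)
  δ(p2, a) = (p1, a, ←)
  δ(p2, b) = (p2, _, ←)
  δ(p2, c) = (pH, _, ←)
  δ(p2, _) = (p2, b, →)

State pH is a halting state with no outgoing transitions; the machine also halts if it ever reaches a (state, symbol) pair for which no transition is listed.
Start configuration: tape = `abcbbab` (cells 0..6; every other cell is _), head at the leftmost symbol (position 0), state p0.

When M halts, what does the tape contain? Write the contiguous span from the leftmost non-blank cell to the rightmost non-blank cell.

bbbbb_bbab

p0 | ___[a]bcbbab   read a → write b, move ←, go to p2
p2 | __[_]bbcbbab   read _ → write b, move →, go to p2
p2 | __b[b]bcbbab   read b → write _, move ←, go to p2
p2 | __[b]_bcbbab   read b → write _, move ←, go to p2
p2 | _[_]__bcbbab   read _ → write b, move →, go to p2
p2 | _b[_]_bcbbab   read _ → write b, move →, go to p2
p2 | _bb[_]bcbbab   read _ → write b, move →, go to p2
p2 | _bbb[b]cbbab   read b → write _, move ←, go to p2
p2 | _bb[b]_cbbab   read b → write _, move ←, go to p2
p2 | _b[b]__cbbab   read b → write _, move ←, go to p2
p2 | _[b]___cbbab   read b → write _, move ←, go to p2
p2 | [_]____cbbab   read _ → write b, move →, go to p2
p2 | b[_]___cbbab   read _ → write b, move →, go to p2
p2 | bb[_]__cbbab   read _ → write b, move →, go to p2
p2 | bbb[_]_cbbab   read _ → write b, move →, go to p2
p2 | bbbb[_]cbbab   read _ → write b, move →, go to p2
p2 | bbbbb[c]bbab   read c → write _, move ←, go to pH
pH | bbbb[b]_bbab
The non-blank tape span at halt is bbbbb_bbab.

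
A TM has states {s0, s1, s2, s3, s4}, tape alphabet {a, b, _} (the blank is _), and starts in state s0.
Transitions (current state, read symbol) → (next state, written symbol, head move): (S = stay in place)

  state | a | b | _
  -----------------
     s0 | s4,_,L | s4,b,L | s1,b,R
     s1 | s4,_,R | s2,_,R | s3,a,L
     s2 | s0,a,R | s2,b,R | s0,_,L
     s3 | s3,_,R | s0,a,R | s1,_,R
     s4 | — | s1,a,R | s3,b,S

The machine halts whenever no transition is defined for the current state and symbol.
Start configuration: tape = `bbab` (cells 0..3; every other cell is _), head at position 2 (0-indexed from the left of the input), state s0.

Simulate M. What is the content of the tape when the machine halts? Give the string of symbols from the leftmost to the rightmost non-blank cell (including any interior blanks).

b__aa

s0 | bb[a]b__   read a → write _, move L, go to s4
s4 | b[b]_b__   read b → write a, move R, go to s1
s1 | ba[_]b__   read _ → write a, move L, go to s3
s3 | b[a]ab__   read a → write _, move R, go to s3
s3 | b_[a]b__   read a → write _, move R, go to s3
s3 | b__[b]__   read b → write a, move R, go to s0
s0 | b__a[_]_   read _ → write b, move R, go to s1
s1 | b__ab[_]   read _ → write a, move L, go to s3
s3 | b__a[b]a   read b → write a, move R, go to s0
s0 | b__aa[a]   read a → write _, move L, go to s4
s4 | b__a[a]_
The non-blank tape span at halt is b__aa.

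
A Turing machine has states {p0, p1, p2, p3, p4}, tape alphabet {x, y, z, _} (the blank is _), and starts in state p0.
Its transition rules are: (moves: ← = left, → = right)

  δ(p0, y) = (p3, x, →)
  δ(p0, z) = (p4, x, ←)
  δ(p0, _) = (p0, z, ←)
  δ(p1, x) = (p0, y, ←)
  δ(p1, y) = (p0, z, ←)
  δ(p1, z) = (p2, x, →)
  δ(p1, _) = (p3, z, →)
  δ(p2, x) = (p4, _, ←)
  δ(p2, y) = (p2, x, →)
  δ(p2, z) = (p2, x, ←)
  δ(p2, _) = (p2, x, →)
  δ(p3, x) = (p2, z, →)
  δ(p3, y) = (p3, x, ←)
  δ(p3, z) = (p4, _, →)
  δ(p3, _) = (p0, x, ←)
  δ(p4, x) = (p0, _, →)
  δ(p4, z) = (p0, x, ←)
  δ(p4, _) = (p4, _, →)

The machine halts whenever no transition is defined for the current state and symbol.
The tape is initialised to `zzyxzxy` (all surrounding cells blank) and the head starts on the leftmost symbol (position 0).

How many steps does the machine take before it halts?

state=p0 head=0 tape=_[z]zyxzxy   (p0,z)→(p4,x,←)
state=p4 head=-1 tape=[_]xzyxzxy   (p4,_)→(p4,_,→)
state=p4 head=0 tape=_[x]zyxzxy   (p4,x)→(p0,_,→)
state=p0 head=1 tape=__[z]yxzxy   (p0,z)→(p4,x,←)
state=p4 head=0 tape=_[_]xyxzxy   (p4,_)→(p4,_,→)
state=p4 head=1 tape=__[x]yxzxy   (p4,x)→(p0,_,→)
state=p0 head=2 tape=___[y]xzxy   (p0,y)→(p3,x,→)
state=p3 head=3 tape=___x[x]zxy   (p3,x)→(p2,z,→)
state=p2 head=4 tape=___xz[z]xy   (p2,z)→(p2,x,←)
state=p2 head=3 tape=___x[z]xxy   (p2,z)→(p2,x,←)
state=p2 head=2 tape=___[x]xxxy   (p2,x)→(p4,_,←)
state=p4 head=1 tape=__[_]_xxxy   (p4,_)→(p4,_,→)
state=p4 head=2 tape=___[_]xxxy   (p4,_)→(p4,_,→)
state=p4 head=3 tape=____[x]xxy   (p4,x)→(p0,_,→)
state=p0 head=4 tape=_____[x]xy
M halts after 14 transitions.

14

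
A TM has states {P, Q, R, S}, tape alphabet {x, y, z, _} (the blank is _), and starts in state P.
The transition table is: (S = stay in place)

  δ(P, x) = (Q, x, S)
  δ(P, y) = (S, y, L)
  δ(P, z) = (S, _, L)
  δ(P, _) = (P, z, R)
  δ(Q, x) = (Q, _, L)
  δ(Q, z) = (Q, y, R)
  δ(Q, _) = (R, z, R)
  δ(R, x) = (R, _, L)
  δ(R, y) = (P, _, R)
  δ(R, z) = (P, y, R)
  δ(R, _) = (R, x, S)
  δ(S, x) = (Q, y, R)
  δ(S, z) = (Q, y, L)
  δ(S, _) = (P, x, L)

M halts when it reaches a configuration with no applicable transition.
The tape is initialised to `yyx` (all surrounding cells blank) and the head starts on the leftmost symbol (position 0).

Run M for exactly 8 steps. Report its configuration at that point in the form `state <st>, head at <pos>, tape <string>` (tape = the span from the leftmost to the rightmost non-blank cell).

state P, head at 1, tape yz_yx

state=P head=0 tape=__[y]yx   (P,y)→(S,y,L)
state=S head=-1 tape=_[_]yyx   (S,_)→(P,x,L)
state=P head=-2 tape=[_]xyyx   (P,_)→(P,z,R)
state=P head=-1 tape=z[x]yyx   (P,x)→(Q,x,S)
state=Q head=-1 tape=z[x]yyx   (Q,x)→(Q,_,L)
state=Q head=-2 tape=[z]_yyx   (Q,z)→(Q,y,R)
state=Q head=-1 tape=y[_]yyx   (Q,_)→(R,z,R)
state=R head=0 tape=yz[y]yx   (R,y)→(P,_,R)
state=P head=1 tape=yz_[y]x
After 8 steps: state P, head at 1, tape yz_yx.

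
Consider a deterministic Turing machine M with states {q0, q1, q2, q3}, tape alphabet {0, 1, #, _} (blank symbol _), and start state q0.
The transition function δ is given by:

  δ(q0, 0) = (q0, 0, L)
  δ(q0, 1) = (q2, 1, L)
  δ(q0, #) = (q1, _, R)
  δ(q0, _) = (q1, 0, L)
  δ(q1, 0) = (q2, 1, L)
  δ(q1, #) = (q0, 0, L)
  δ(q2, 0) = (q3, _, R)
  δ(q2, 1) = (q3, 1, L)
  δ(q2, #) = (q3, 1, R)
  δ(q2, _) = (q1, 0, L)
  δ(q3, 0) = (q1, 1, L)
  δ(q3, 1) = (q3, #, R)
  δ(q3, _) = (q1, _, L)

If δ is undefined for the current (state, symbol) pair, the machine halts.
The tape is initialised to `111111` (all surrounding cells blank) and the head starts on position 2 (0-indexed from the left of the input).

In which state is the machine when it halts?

state=q0 head=2 tape=_11[1]111_   (q0,1)→(q2,1,L)
state=q2 head=1 tape=_1[1]1111_   (q2,1)→(q3,1,L)
state=q3 head=0 tape=_[1]11111_   (q3,1)→(q3,#,R)
state=q3 head=1 tape=_#[1]1111_   (q3,1)→(q3,#,R)
state=q3 head=2 tape=_##[1]111_   (q3,1)→(q3,#,R)
state=q3 head=3 tape=_###[1]11_   (q3,1)→(q3,#,R)
state=q3 head=4 tape=_####[1]1_   (q3,1)→(q3,#,R)
state=q3 head=5 tape=_#####[1]_   (q3,1)→(q3,#,R)
state=q3 head=6 tape=_######[_]   (q3,_)→(q1,_,L)
state=q1 head=5 tape=_#####[#]_   (q1,#)→(q0,0,L)
state=q0 head=4 tape=_####[#]0_   (q0,#)→(q1,_,R)
state=q1 head=5 tape=_####_[0]_   (q1,0)→(q2,1,L)
state=q2 head=4 tape=_####[_]1_   (q2,_)→(q1,0,L)
state=q1 head=3 tape=_###[#]01_   (q1,#)→(q0,0,L)
state=q0 head=2 tape=_##[#]001_   (q0,#)→(q1,_,R)
state=q1 head=3 tape=_##_[0]01_   (q1,0)→(q2,1,L)
state=q2 head=2 tape=_##[_]101_   (q2,_)→(q1,0,L)
state=q1 head=1 tape=_#[#]0101_   (q1,#)→(q0,0,L)
state=q0 head=0 tape=_[#]00101_   (q0,#)→(q1,_,R)
state=q1 head=1 tape=__[0]0101_   (q1,0)→(q2,1,L)
state=q2 head=0 tape=_[_]10101_   (q2,_)→(q1,0,L)
state=q1 head=-1 tape=[_]010101_
No transition is defined for (q1, _); M halts in state q1.

q1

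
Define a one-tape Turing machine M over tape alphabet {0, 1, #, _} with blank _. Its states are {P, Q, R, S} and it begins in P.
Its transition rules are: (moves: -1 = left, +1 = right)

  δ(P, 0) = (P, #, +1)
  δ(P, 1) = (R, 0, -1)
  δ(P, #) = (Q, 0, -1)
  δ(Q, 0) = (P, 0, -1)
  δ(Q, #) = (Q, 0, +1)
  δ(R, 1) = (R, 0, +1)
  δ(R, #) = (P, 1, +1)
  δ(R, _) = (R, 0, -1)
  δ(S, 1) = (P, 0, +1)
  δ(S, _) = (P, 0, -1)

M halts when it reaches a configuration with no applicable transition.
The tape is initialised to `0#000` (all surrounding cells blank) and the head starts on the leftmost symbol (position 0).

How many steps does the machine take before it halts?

state=P head=0 tape=[0]#000_   (P,0)→(P,#,+1)
state=P head=1 tape=#[#]000_   (P,#)→(Q,0,-1)
state=Q head=0 tape=[#]0000_   (Q,#)→(Q,0,+1)
state=Q head=1 tape=0[0]000_   (Q,0)→(P,0,-1)
state=P head=0 tape=[0]0000_   (P,0)→(P,#,+1)
state=P head=1 tape=#[0]000_   (P,0)→(P,#,+1)
state=P head=2 tape=##[0]00_   (P,0)→(P,#,+1)
state=P head=3 tape=###[0]0_   (P,0)→(P,#,+1)
state=P head=4 tape=####[0]_   (P,0)→(P,#,+1)
state=P head=5 tape=#####[_]
M halts after 9 transitions.

9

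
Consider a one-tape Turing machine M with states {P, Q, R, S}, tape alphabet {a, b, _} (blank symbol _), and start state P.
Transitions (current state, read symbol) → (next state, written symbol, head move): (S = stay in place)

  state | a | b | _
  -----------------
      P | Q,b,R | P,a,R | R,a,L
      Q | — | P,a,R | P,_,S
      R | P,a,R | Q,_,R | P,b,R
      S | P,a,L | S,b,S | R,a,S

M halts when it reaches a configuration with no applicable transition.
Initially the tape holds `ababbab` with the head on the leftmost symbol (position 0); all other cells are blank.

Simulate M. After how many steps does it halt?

13

P | [a]babbab__   read a → write b, move R, go to Q
Q | b[b]abbab__   read b → write a, move R, go to P
P | ba[a]bbab__   read a → write b, move R, go to Q
Q | bab[b]bab__   read b → write a, move R, go to P
P | baba[b]ab__   read b → write a, move R, go to P
P | babaa[a]b__   read a → write b, move R, go to Q
Q | babaab[b]__   read b → write a, move R, go to P
P | babaaba[_]_   read _ → write a, move L, go to R
R | babaab[a]a_   read a → write a, move R, go to P
P | babaaba[a]_   read a → write b, move R, go to Q
Q | babaabab[_]   read _ → write _, move S, go to P
P | babaabab[_]   read _ → write a, move L, go to R
R | babaaba[b]a   read b → write _, move R, go to Q
Q | babaaba_[a]
M halts after 13 transitions.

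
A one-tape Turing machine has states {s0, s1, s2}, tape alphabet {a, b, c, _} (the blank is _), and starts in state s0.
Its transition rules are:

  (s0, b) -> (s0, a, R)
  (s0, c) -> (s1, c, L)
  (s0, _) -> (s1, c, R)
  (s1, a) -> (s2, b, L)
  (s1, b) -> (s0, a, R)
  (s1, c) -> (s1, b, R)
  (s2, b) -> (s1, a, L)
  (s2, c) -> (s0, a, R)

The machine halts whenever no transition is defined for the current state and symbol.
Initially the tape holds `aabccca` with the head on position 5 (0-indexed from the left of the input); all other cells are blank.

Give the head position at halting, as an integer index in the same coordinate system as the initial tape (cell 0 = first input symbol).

5

state=s0 head=5 tape=aabcc[c]a   (s0,c)→(s1,c,L)
state=s1 head=4 tape=aabc[c]ca   (s1,c)→(s1,b,R)
state=s1 head=5 tape=aabcb[c]a   (s1,c)→(s1,b,R)
state=s1 head=6 tape=aabcbb[a]   (s1,a)→(s2,b,L)
state=s2 head=5 tape=aabcb[b]b   (s2,b)→(s1,a,L)
state=s1 head=4 tape=aabc[b]ab   (s1,b)→(s0,a,R)
state=s0 head=5 tape=aabca[a]b
At halt the head is at cell 5.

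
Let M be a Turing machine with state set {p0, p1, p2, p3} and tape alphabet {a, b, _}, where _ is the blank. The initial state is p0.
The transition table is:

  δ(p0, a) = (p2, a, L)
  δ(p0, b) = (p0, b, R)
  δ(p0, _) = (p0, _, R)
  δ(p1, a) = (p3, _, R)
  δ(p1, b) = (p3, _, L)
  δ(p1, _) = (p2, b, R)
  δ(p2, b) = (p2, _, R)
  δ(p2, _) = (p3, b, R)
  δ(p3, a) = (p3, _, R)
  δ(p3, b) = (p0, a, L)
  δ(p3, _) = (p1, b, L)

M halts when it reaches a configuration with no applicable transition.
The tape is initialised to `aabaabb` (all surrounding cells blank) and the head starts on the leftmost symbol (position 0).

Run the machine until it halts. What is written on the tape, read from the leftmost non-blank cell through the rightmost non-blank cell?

p0 | _[a]abaabb___   read a → write a, move L, go to p2
p2 | [_]aabaabb___   read _ → write b, move R, go to p3
p3 | b[a]abaabb___   read a → write _, move R, go to p3
p3 | b_[a]baabb___   read a → write _, move R, go to p3
p3 | b__[b]aabb___   read b → write a, move L, go to p0
p0 | b_[_]aaabb___   read _ → write _, move R, go to p0
p0 | b__[a]aabb___   read a → write a, move L, go to p2
p2 | b_[_]aaabb___   read _ → write b, move R, go to p3
p3 | b_b[a]aabb___   read a → write _, move R, go to p3
p3 | b_b_[a]abb___   read a → write _, move R, go to p3
p3 | b_b__[a]bb___   read a → write _, move R, go to p3
p3 | b_b___[b]b___   read b → write a, move L, go to p0
p0 | b_b__[_]ab___   read _ → write _, move R, go to p0
p0 | b_b___[a]b___   read a → write a, move L, go to p2
p2 | b_b__[_]ab___   read _ → write b, move R, go to p3
p3 | b_b__b[a]b___   read a → write _, move R, go to p3
p3 | b_b__b_[b]___   read b → write a, move L, go to p0
p0 | b_b__b[_]a___   read _ → write _, move R, go to p0
p0 | b_b__b_[a]___   read a → write a, move L, go to p2
p2 | b_b__b[_]a___   read _ → write b, move R, go to p3
p3 | b_b__bb[a]___   read a → write _, move R, go to p3
p3 | b_b__bb_[_]__   read _ → write b, move L, go to p1
p1 | b_b__bb[_]b__   read _ → write b, move R, go to p2
p2 | b_b__bbb[b]__   read b → write _, move R, go to p2
p2 | b_b__bbb_[_]_   read _ → write b, move R, go to p3
p3 | b_b__bbb_b[_]   read _ → write b, move L, go to p1
p1 | b_b__bbb_[b]b   read b → write _, move L, go to p3
p3 | b_b__bbb[_]_b   read _ → write b, move L, go to p1
p1 | b_b__bb[b]b_b   read b → write _, move L, go to p3
p3 | b_b__b[b]_b_b   read b → write a, move L, go to p0
p0 | b_b__[b]a_b_b   read b → write b, move R, go to p0
p0 | b_b__b[a]_b_b   read a → write a, move L, go to p2
p2 | b_b__[b]a_b_b   read b → write _, move R, go to p2
p2 | b_b___[a]_b_b
The non-blank tape span at halt is b_b___a_b_b.

b_b___a_b_b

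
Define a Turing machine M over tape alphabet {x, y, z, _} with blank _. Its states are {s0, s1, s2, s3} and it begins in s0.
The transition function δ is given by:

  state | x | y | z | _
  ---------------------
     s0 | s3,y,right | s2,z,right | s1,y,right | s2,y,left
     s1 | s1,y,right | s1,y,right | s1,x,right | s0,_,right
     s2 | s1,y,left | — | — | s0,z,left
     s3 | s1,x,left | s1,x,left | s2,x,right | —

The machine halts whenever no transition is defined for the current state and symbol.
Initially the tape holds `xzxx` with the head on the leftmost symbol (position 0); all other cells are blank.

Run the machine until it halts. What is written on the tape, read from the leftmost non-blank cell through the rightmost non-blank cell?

yyyzzy

state=s0 head=0 tape=[x]zxx__   (s0,x)→(s3,y,right)
state=s3 head=1 tape=y[z]xx__   (s3,z)→(s2,x,right)
state=s2 head=2 tape=yx[x]x__   (s2,x)→(s1,y,left)
state=s1 head=1 tape=y[x]yx__   (s1,x)→(s1,y,right)
state=s1 head=2 tape=yy[y]x__   (s1,y)→(s1,y,right)
state=s1 head=3 tape=yyy[x]__   (s1,x)→(s1,y,right)
state=s1 head=4 tape=yyyy[_]_   (s1,_)→(s0,_,right)
state=s0 head=5 tape=yyyy_[_]   (s0,_)→(s2,y,left)
state=s2 head=4 tape=yyyy[_]y   (s2,_)→(s0,z,left)
state=s0 head=3 tape=yyy[y]zy   (s0,y)→(s2,z,right)
state=s2 head=4 tape=yyyz[z]y
The non-blank tape span at halt is yyyzzy.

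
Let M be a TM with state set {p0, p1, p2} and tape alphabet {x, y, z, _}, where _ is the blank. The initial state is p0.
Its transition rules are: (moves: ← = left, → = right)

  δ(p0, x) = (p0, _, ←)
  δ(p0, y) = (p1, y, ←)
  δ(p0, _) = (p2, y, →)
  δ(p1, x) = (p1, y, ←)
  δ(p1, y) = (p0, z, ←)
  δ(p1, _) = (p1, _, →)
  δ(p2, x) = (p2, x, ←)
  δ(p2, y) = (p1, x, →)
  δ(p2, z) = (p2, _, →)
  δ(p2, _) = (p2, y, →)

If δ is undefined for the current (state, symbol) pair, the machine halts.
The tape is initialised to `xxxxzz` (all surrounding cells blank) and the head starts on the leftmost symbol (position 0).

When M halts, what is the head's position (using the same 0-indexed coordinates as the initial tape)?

0

p0 | ___[x]xxxzz   read x → write _, move ←, go to p0
p0 | __[_]_xxxzz   read _ → write y, move →, go to p2
p2 | __y[_]xxxzz   read _ → write y, move →, go to p2
p2 | __yy[x]xxzz   read x → write x, move ←, go to p2
p2 | __y[y]xxxzz   read y → write x, move →, go to p1
p1 | __yx[x]xxzz   read x → write y, move ←, go to p1
p1 | __y[x]yxxzz   read x → write y, move ←, go to p1
p1 | __[y]yyxxzz   read y → write z, move ←, go to p0
p0 | _[_]zyyxxzz   read _ → write y, move →, go to p2
p2 | _y[z]yyxxzz   read z → write _, move →, go to p2
p2 | _y_[y]yxxzz   read y → write x, move →, go to p1
p1 | _y_x[y]xxzz   read y → write z, move ←, go to p0
p0 | _y_[x]zxxzz   read x → write _, move ←, go to p0
p0 | _y[_]_zxxzz   read _ → write y, move →, go to p2
p2 | _yy[_]zxxzz   read _ → write y, move →, go to p2
p2 | _yyy[z]xxzz   read z → write _, move →, go to p2
p2 | _yyy_[x]xzz   read x → write x, move ←, go to p2
p2 | _yyy[_]xxzz   read _ → write y, move →, go to p2
p2 | _yyyy[x]xzz   read x → write x, move ←, go to p2
p2 | _yyy[y]xxzz   read y → write x, move →, go to p1
p1 | _yyyx[x]xzz   read x → write y, move ←, go to p1
p1 | _yyy[x]yxzz   read x → write y, move ←, go to p1
p1 | _yy[y]yyxzz   read y → write z, move ←, go to p0
p0 | _y[y]zyyxzz   read y → write y, move ←, go to p1
p1 | _[y]yzyyxzz   read y → write z, move ←, go to p0
p0 | [_]zyzyyxzz   read _ → write y, move →, go to p2
p2 | y[z]yzyyxzz   read z → write _, move →, go to p2
p2 | y_[y]zyyxzz   read y → write x, move →, go to p1
p1 | y_x[z]yyxzz
At halt the head is at cell 0.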